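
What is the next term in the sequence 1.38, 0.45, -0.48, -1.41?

Differences: 0.45 - 1.38 = -0.93
This is an arithmetic sequence with common difference d = -0.93.
Next term = -1.41 + -0.93 = -2.34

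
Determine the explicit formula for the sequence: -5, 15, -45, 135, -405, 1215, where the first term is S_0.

Check ratios: 15 / -5 = -3.0
Common ratio r = -3.
First term a = -5.
Formula: S_i = -5 * (-3)^i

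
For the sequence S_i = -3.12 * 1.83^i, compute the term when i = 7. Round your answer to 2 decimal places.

S_7 = -3.12 * 1.83^7 ≈ -3.12 * 68.7318 ≈ -214.44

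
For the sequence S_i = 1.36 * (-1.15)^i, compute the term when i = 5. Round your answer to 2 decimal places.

S_5 = 1.36 * (-1.15)^5 ≈ 1.36 * -2.0114 ≈ -2.74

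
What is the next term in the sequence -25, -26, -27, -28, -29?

Differences: -26 - -25 = -1
This is an arithmetic sequence with common difference d = -1.
Next term = -29 + -1 = -30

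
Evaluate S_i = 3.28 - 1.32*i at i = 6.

S_6 = 3.28 + -1.32*6 = 3.28 + -7.92 = -4.64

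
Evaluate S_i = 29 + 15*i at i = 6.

S_6 = 29 + 15*6 = 29 + 90 = 119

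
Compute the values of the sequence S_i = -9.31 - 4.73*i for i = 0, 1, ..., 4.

This is an arithmetic sequence.
i=0: S_0 = -9.31 + -4.73*0 = -9.31
i=1: S_1 = -9.31 + -4.73*1 = -14.04
i=2: S_2 = -9.31 + -4.73*2 = -18.77
i=3: S_3 = -9.31 + -4.73*3 = -23.5
i=4: S_4 = -9.31 + -4.73*4 = -28.23
The first 5 terms are: [-9.31, -14.04, -18.77, -23.5, -28.23]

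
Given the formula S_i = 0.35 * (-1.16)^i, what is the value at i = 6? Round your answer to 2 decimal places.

S_6 = 0.35 * (-1.16)^6 ≈ 0.35 * 2.4364 ≈ 0.85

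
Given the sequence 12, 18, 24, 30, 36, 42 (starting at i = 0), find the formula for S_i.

Check differences: 18 - 12 = 6
24 - 18 = 6
Common difference d = 6.
First term a = 12.
Formula: S_i = 12 + 6*i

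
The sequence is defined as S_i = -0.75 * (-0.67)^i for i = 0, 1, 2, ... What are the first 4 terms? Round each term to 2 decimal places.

This is a geometric sequence.
i=0: S_0 = -0.75 * (-0.67)^0 = -0.75
i=1: S_1 = -0.75 * (-0.67)^1 ≈ 0.5
i=2: S_2 = -0.75 * (-0.67)^2 ≈ -0.34
i=3: S_3 = -0.75 * (-0.67)^3 ≈ 0.23
The first 4 terms are: [-0.75, 0.5, -0.34, 0.23]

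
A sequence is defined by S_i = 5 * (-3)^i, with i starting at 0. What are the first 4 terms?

This is a geometric sequence.
i=0: S_0 = 5 * (-3)^0 = 5
i=1: S_1 = 5 * (-3)^1 = -15
i=2: S_2 = 5 * (-3)^2 = 45
i=3: S_3 = 5 * (-3)^3 = -135
The first 4 terms are: [5, -15, 45, -135]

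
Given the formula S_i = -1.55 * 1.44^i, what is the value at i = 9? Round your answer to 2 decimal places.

S_9 = -1.55 * 1.44^9 ≈ -1.55 * 26.6233 ≈ -41.27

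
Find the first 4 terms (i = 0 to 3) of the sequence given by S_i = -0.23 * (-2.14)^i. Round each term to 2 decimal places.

This is a geometric sequence.
i=0: S_0 = -0.23 * (-2.14)^0 = -0.23
i=1: S_1 = -0.23 * (-2.14)^1 ≈ 0.49
i=2: S_2 = -0.23 * (-2.14)^2 ≈ -1.05
i=3: S_3 = -0.23 * (-2.14)^3 ≈ 2.25
The first 4 terms are: [-0.23, 0.49, -1.05, 2.25]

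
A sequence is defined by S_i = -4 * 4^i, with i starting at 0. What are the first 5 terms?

This is a geometric sequence.
i=0: S_0 = -4 * 4^0 = -4
i=1: S_1 = -4 * 4^1 = -16
i=2: S_2 = -4 * 4^2 = -64
i=3: S_3 = -4 * 4^3 = -256
i=4: S_4 = -4 * 4^4 = -1024
The first 5 terms are: [-4, -16, -64, -256, -1024]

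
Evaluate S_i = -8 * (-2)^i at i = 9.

S_9 = -8 * (-2)^9 = -8 * -512 = 4096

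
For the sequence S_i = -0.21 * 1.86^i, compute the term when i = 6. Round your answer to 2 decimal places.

S_6 = -0.21 * 1.86^6 ≈ -0.21 * 41.4074 ≈ -8.7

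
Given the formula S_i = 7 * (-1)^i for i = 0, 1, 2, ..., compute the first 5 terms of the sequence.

This is a geometric sequence.
i=0: S_0 = 7 * (-1)^0 = 7
i=1: S_1 = 7 * (-1)^1 = -7
i=2: S_2 = 7 * (-1)^2 = 7
i=3: S_3 = 7 * (-1)^3 = -7
i=4: S_4 = 7 * (-1)^4 = 7
The first 5 terms are: [7, -7, 7, -7, 7]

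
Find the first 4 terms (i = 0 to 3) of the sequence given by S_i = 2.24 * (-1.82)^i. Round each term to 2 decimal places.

This is a geometric sequence.
i=0: S_0 = 2.24 * (-1.82)^0 = 2.24
i=1: S_1 = 2.24 * (-1.82)^1 ≈ -4.08
i=2: S_2 = 2.24 * (-1.82)^2 ≈ 7.42
i=3: S_3 = 2.24 * (-1.82)^3 ≈ -13.5
The first 4 terms are: [2.24, -4.08, 7.42, -13.5]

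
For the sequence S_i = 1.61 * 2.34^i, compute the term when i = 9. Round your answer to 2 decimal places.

S_9 = 1.61 * 2.34^9 ≈ 1.61 * 2103.501 ≈ 3386.64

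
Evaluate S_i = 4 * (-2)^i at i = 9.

S_9 = 4 * (-2)^9 = 4 * -512 = -2048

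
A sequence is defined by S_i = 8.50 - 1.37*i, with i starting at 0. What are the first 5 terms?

This is an arithmetic sequence.
i=0: S_0 = 8.5 + -1.37*0 = 8.5
i=1: S_1 = 8.5 + -1.37*1 = 7.13
i=2: S_2 = 8.5 + -1.37*2 = 5.76
i=3: S_3 = 8.5 + -1.37*3 = 4.39
i=4: S_4 = 8.5 + -1.37*4 = 3.02
The first 5 terms are: [8.5, 7.13, 5.76, 4.39, 3.02]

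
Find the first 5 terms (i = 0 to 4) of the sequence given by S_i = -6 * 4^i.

This is a geometric sequence.
i=0: S_0 = -6 * 4^0 = -6
i=1: S_1 = -6 * 4^1 = -24
i=2: S_2 = -6 * 4^2 = -96
i=3: S_3 = -6 * 4^3 = -384
i=4: S_4 = -6 * 4^4 = -1536
The first 5 terms are: [-6, -24, -96, -384, -1536]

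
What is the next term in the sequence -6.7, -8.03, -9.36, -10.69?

Differences: -8.03 - -6.7 = -1.33
This is an arithmetic sequence with common difference d = -1.33.
Next term = -10.69 + -1.33 = -12.02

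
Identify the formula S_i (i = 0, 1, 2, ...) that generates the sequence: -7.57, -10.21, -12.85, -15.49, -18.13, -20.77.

Check differences: -10.21 - -7.57 = -2.64
-12.85 - -10.21 = -2.64
Common difference d = -2.64.
First term a = -7.57.
Formula: S_i = -7.57 - 2.64*i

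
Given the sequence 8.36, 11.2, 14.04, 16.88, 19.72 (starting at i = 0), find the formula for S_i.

Check differences: 11.2 - 8.36 = 2.84
14.04 - 11.2 = 2.84
Common difference d = 2.84.
First term a = 8.36.
Formula: S_i = 8.36 + 2.84*i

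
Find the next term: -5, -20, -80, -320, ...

Ratios: -20 / -5 = 4.0
This is a geometric sequence with common ratio r = 4.
Next term = -320 * 4 = -1280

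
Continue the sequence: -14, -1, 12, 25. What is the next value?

Differences: -1 - -14 = 13
This is an arithmetic sequence with common difference d = 13.
Next term = 25 + 13 = 38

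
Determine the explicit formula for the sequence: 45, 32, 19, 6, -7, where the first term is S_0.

Check differences: 32 - 45 = -13
19 - 32 = -13
Common difference d = -13.
First term a = 45.
Formula: S_i = 45 - 13*i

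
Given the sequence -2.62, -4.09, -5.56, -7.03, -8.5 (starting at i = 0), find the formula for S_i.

Check differences: -4.09 - -2.62 = -1.47
-5.56 - -4.09 = -1.47
Common difference d = -1.47.
First term a = -2.62.
Formula: S_i = -2.62 - 1.47*i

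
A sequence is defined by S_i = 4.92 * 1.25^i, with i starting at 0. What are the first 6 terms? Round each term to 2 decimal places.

This is a geometric sequence.
i=0: S_0 = 4.92 * 1.25^0 = 4.92
i=1: S_1 = 4.92 * 1.25^1 = 6.15
i=2: S_2 = 4.92 * 1.25^2 ≈ 7.69
i=3: S_3 = 4.92 * 1.25^3 ≈ 9.61
i=4: S_4 = 4.92 * 1.25^4 ≈ 12.01
i=5: S_5 = 4.92 * 1.25^5 ≈ 15.01
The first 6 terms are: [4.92, 6.15, 7.69, 9.61, 12.01, 15.01]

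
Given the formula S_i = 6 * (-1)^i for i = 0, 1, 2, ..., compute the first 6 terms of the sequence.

This is a geometric sequence.
i=0: S_0 = 6 * (-1)^0 = 6
i=1: S_1 = 6 * (-1)^1 = -6
i=2: S_2 = 6 * (-1)^2 = 6
i=3: S_3 = 6 * (-1)^3 = -6
i=4: S_4 = 6 * (-1)^4 = 6
i=5: S_5 = 6 * (-1)^5 = -6
The first 6 terms are: [6, -6, 6, -6, 6, -6]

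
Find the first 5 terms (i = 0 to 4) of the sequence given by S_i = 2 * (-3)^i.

This is a geometric sequence.
i=0: S_0 = 2 * (-3)^0 = 2
i=1: S_1 = 2 * (-3)^1 = -6
i=2: S_2 = 2 * (-3)^2 = 18
i=3: S_3 = 2 * (-3)^3 = -54
i=4: S_4 = 2 * (-3)^4 = 162
The first 5 terms are: [2, -6, 18, -54, 162]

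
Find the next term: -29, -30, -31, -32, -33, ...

Differences: -30 - -29 = -1
This is an arithmetic sequence with common difference d = -1.
Next term = -33 + -1 = -34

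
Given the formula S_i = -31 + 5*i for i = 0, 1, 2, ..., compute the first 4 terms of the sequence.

This is an arithmetic sequence.
i=0: S_0 = -31 + 5*0 = -31
i=1: S_1 = -31 + 5*1 = -26
i=2: S_2 = -31 + 5*2 = -21
i=3: S_3 = -31 + 5*3 = -16
The first 4 terms are: [-31, -26, -21, -16]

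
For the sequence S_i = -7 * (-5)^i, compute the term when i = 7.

S_7 = -7 * (-5)^7 = -7 * -78125 = 546875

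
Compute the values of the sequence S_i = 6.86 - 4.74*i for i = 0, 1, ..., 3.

This is an arithmetic sequence.
i=0: S_0 = 6.86 + -4.74*0 = 6.86
i=1: S_1 = 6.86 + -4.74*1 = 2.12
i=2: S_2 = 6.86 + -4.74*2 = -2.62
i=3: S_3 = 6.86 + -4.74*3 = -7.36
The first 4 terms are: [6.86, 2.12, -2.62, -7.36]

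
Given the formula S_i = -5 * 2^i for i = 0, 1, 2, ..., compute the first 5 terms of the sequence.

This is a geometric sequence.
i=0: S_0 = -5 * 2^0 = -5
i=1: S_1 = -5 * 2^1 = -10
i=2: S_2 = -5 * 2^2 = -20
i=3: S_3 = -5 * 2^3 = -40
i=4: S_4 = -5 * 2^4 = -80
The first 5 terms are: [-5, -10, -20, -40, -80]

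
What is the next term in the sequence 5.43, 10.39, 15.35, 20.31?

Differences: 10.39 - 5.43 = 4.96
This is an arithmetic sequence with common difference d = 4.96.
Next term = 20.31 + 4.96 = 25.27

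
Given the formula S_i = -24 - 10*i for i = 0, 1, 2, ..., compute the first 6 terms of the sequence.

This is an arithmetic sequence.
i=0: S_0 = -24 + -10*0 = -24
i=1: S_1 = -24 + -10*1 = -34
i=2: S_2 = -24 + -10*2 = -44
i=3: S_3 = -24 + -10*3 = -54
i=4: S_4 = -24 + -10*4 = -64
i=5: S_5 = -24 + -10*5 = -74
The first 6 terms are: [-24, -34, -44, -54, -64, -74]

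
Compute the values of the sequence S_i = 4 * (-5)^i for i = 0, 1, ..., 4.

This is a geometric sequence.
i=0: S_0 = 4 * (-5)^0 = 4
i=1: S_1 = 4 * (-5)^1 = -20
i=2: S_2 = 4 * (-5)^2 = 100
i=3: S_3 = 4 * (-5)^3 = -500
i=4: S_4 = 4 * (-5)^4 = 2500
The first 5 terms are: [4, -20, 100, -500, 2500]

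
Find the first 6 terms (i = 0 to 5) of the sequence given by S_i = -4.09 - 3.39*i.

This is an arithmetic sequence.
i=0: S_0 = -4.09 + -3.39*0 = -4.09
i=1: S_1 = -4.09 + -3.39*1 = -7.48
i=2: S_2 = -4.09 + -3.39*2 = -10.87
i=3: S_3 = -4.09 + -3.39*3 = -14.26
i=4: S_4 = -4.09 + -3.39*4 = -17.65
i=5: S_5 = -4.09 + -3.39*5 = -21.04
The first 6 terms are: [-4.09, -7.48, -10.87, -14.26, -17.65, -21.04]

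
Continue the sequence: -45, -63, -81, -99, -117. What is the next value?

Differences: -63 - -45 = -18
This is an arithmetic sequence with common difference d = -18.
Next term = -117 + -18 = -135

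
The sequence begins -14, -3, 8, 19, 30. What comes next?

Differences: -3 - -14 = 11
This is an arithmetic sequence with common difference d = 11.
Next term = 30 + 11 = 41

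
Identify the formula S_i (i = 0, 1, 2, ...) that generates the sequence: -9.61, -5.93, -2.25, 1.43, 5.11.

Check differences: -5.93 - -9.61 = 3.68
-2.25 - -5.93 = 3.68
Common difference d = 3.68.
First term a = -9.61.
Formula: S_i = -9.61 + 3.68*i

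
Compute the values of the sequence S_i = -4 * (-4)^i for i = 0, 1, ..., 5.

This is a geometric sequence.
i=0: S_0 = -4 * (-4)^0 = -4
i=1: S_1 = -4 * (-4)^1 = 16
i=2: S_2 = -4 * (-4)^2 = -64
i=3: S_3 = -4 * (-4)^3 = 256
i=4: S_4 = -4 * (-4)^4 = -1024
i=5: S_5 = -4 * (-4)^5 = 4096
The first 6 terms are: [-4, 16, -64, 256, -1024, 4096]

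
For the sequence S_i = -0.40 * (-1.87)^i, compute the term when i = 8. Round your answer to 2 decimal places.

S_8 = -0.4 * (-1.87)^8 ≈ -0.4 * 149.5316 ≈ -59.81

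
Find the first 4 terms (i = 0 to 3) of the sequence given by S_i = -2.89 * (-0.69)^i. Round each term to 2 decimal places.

This is a geometric sequence.
i=0: S_0 = -2.89 * (-0.69)^0 = -2.89
i=1: S_1 = -2.89 * (-0.69)^1 ≈ 1.99
i=2: S_2 = -2.89 * (-0.69)^2 ≈ -1.38
i=3: S_3 = -2.89 * (-0.69)^3 ≈ 0.95
The first 4 terms are: [-2.89, 1.99, -1.38, 0.95]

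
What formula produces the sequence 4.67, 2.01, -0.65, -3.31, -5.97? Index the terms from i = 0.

Check differences: 2.01 - 4.67 = -2.66
-0.65 - 2.01 = -2.66
Common difference d = -2.66.
First term a = 4.67.
Formula: S_i = 4.67 - 2.66*i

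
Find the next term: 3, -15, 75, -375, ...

Ratios: -15 / 3 = -5.0
This is a geometric sequence with common ratio r = -5.
Next term = -375 * -5 = 1875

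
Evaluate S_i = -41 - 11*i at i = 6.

S_6 = -41 + -11*6 = -41 + -66 = -107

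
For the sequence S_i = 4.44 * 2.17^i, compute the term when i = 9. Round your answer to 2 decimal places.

S_9 = 4.44 * 2.17^9 ≈ 4.44 * 1066.9341 ≈ 4737.19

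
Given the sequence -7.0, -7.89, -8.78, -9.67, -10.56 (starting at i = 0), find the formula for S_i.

Check differences: -7.89 - -7.0 = -0.89
-8.78 - -7.89 = -0.89
Common difference d = -0.89.
First term a = -7.0.
Formula: S_i = -7.00 - 0.89*i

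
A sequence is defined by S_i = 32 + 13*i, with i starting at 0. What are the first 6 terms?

This is an arithmetic sequence.
i=0: S_0 = 32 + 13*0 = 32
i=1: S_1 = 32 + 13*1 = 45
i=2: S_2 = 32 + 13*2 = 58
i=3: S_3 = 32 + 13*3 = 71
i=4: S_4 = 32 + 13*4 = 84
i=5: S_5 = 32 + 13*5 = 97
The first 6 terms are: [32, 45, 58, 71, 84, 97]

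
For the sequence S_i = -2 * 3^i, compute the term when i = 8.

S_8 = -2 * 3^8 = -2 * 6561 = -13122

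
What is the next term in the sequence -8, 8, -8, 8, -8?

Ratios: 8 / -8 = -1.0
This is a geometric sequence with common ratio r = -1.
Next term = -8 * -1 = 8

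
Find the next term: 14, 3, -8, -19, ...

Differences: 3 - 14 = -11
This is an arithmetic sequence with common difference d = -11.
Next term = -19 + -11 = -30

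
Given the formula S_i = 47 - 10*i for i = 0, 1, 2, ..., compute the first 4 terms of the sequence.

This is an arithmetic sequence.
i=0: S_0 = 47 + -10*0 = 47
i=1: S_1 = 47 + -10*1 = 37
i=2: S_2 = 47 + -10*2 = 27
i=3: S_3 = 47 + -10*3 = 17
The first 4 terms are: [47, 37, 27, 17]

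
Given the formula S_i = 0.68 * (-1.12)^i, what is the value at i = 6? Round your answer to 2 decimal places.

S_6 = 0.68 * (-1.12)^6 ≈ 0.68 * 1.9738 ≈ 1.34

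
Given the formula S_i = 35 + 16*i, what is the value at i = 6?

S_6 = 35 + 16*6 = 35 + 96 = 131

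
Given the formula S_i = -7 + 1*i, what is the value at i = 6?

S_6 = -7 + 1*6 = -7 + 6 = -1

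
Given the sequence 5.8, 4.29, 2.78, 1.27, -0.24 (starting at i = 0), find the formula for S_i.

Check differences: 4.29 - 5.8 = -1.51
2.78 - 4.29 = -1.51
Common difference d = -1.51.
First term a = 5.8.
Formula: S_i = 5.80 - 1.51*i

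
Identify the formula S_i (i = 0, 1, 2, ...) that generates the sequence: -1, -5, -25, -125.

Check ratios: -5 / -1 = 5.0
Common ratio r = 5.
First term a = -1.
Formula: S_i = -1 * 5^i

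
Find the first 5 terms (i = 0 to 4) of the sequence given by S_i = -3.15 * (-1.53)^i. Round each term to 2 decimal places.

This is a geometric sequence.
i=0: S_0 = -3.15 * (-1.53)^0 = -3.15
i=1: S_1 = -3.15 * (-1.53)^1 ≈ 4.82
i=2: S_2 = -3.15 * (-1.53)^2 ≈ -7.37
i=3: S_3 = -3.15 * (-1.53)^3 ≈ 11.28
i=4: S_4 = -3.15 * (-1.53)^4 ≈ -17.26
The first 5 terms are: [-3.15, 4.82, -7.37, 11.28, -17.26]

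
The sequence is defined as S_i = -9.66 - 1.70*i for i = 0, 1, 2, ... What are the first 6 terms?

This is an arithmetic sequence.
i=0: S_0 = -9.66 + -1.7*0 = -9.66
i=1: S_1 = -9.66 + -1.7*1 = -11.36
i=2: S_2 = -9.66 + -1.7*2 = -13.06
i=3: S_3 = -9.66 + -1.7*3 = -14.76
i=4: S_4 = -9.66 + -1.7*4 = -16.46
i=5: S_5 = -9.66 + -1.7*5 = -18.16
The first 6 terms are: [-9.66, -11.36, -13.06, -14.76, -16.46, -18.16]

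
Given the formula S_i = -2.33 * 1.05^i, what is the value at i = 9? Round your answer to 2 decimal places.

S_9 = -2.33 * 1.05^9 ≈ -2.33 * 1.5513 ≈ -3.61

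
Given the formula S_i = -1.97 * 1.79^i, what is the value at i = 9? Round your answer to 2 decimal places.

S_9 = -1.97 * 1.79^9 ≈ -1.97 * 188.6589 ≈ -371.66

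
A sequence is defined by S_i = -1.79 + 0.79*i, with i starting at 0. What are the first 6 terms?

This is an arithmetic sequence.
i=0: S_0 = -1.79 + 0.79*0 = -1.79
i=1: S_1 = -1.79 + 0.79*1 = -1.0
i=2: S_2 = -1.79 + 0.79*2 = -0.21
i=3: S_3 = -1.79 + 0.79*3 = 0.58
i=4: S_4 = -1.79 + 0.79*4 = 1.37
i=5: S_5 = -1.79 + 0.79*5 = 2.16
The first 6 terms are: [-1.79, -1.0, -0.21, 0.58, 1.37, 2.16]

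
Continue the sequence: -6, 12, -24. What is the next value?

Ratios: 12 / -6 = -2.0
This is a geometric sequence with common ratio r = -2.
Next term = -24 * -2 = 48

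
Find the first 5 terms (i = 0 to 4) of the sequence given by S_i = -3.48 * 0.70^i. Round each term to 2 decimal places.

This is a geometric sequence.
i=0: S_0 = -3.48 * 0.7^0 = -3.48
i=1: S_1 = -3.48 * 0.7^1 ≈ -2.44
i=2: S_2 = -3.48 * 0.7^2 ≈ -1.71
i=3: S_3 = -3.48 * 0.7^3 ≈ -1.19
i=4: S_4 = -3.48 * 0.7^4 ≈ -0.84
The first 5 terms are: [-3.48, -2.44, -1.71, -1.19, -0.84]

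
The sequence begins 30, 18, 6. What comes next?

Differences: 18 - 30 = -12
This is an arithmetic sequence with common difference d = -12.
Next term = 6 + -12 = -6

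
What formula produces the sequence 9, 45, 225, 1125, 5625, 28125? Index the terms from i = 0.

Check ratios: 45 / 9 = 5.0
Common ratio r = 5.
First term a = 9.
Formula: S_i = 9 * 5^i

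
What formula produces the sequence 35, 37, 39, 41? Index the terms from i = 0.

Check differences: 37 - 35 = 2
39 - 37 = 2
Common difference d = 2.
First term a = 35.
Formula: S_i = 35 + 2*i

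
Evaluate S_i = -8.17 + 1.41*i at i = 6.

S_6 = -8.17 + 1.41*6 = -8.17 + 8.46 = 0.29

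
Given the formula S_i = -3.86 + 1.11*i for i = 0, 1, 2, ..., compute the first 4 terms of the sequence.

This is an arithmetic sequence.
i=0: S_0 = -3.86 + 1.11*0 = -3.86
i=1: S_1 = -3.86 + 1.11*1 = -2.75
i=2: S_2 = -3.86 + 1.11*2 = -1.64
i=3: S_3 = -3.86 + 1.11*3 = -0.53
The first 4 terms are: [-3.86, -2.75, -1.64, -0.53]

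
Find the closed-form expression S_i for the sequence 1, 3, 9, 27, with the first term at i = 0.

Check ratios: 3 / 1 = 3.0
Common ratio r = 3.
First term a = 1.
Formula: S_i = 1 * 3^i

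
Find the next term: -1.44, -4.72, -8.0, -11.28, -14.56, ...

Differences: -4.72 - -1.44 = -3.28
This is an arithmetic sequence with common difference d = -3.28.
Next term = -14.56 + -3.28 = -17.84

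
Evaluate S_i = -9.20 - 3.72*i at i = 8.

S_8 = -9.2 + -3.72*8 = -9.2 + -29.76 = -38.96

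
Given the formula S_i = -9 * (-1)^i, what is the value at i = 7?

S_7 = -9 * (-1)^7 = -9 * -1 = 9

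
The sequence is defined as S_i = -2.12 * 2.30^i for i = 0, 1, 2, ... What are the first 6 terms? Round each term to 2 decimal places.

This is a geometric sequence.
i=0: S_0 = -2.12 * 2.3^0 = -2.12
i=1: S_1 = -2.12 * 2.3^1 ≈ -4.88
i=2: S_2 = -2.12 * 2.3^2 ≈ -11.21
i=3: S_3 = -2.12 * 2.3^3 ≈ -25.79
i=4: S_4 = -2.12 * 2.3^4 ≈ -59.33
i=5: S_5 = -2.12 * 2.3^5 ≈ -136.45
The first 6 terms are: [-2.12, -4.88, -11.21, -25.79, -59.33, -136.45]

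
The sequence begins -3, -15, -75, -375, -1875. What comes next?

Ratios: -15 / -3 = 5.0
This is a geometric sequence with common ratio r = 5.
Next term = -1875 * 5 = -9375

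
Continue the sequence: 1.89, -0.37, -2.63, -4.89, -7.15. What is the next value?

Differences: -0.37 - 1.89 = -2.26
This is an arithmetic sequence with common difference d = -2.26.
Next term = -7.15 + -2.26 = -9.41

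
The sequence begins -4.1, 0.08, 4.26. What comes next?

Differences: 0.08 - -4.1 = 4.18
This is an arithmetic sequence with common difference d = 4.18.
Next term = 4.26 + 4.18 = 8.44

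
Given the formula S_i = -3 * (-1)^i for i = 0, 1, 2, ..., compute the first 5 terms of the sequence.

This is a geometric sequence.
i=0: S_0 = -3 * (-1)^0 = -3
i=1: S_1 = -3 * (-1)^1 = 3
i=2: S_2 = -3 * (-1)^2 = -3
i=3: S_3 = -3 * (-1)^3 = 3
i=4: S_4 = -3 * (-1)^4 = -3
The first 5 terms are: [-3, 3, -3, 3, -3]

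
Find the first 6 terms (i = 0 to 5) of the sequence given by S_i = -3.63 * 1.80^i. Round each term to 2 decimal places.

This is a geometric sequence.
i=0: S_0 = -3.63 * 1.8^0 = -3.63
i=1: S_1 = -3.63 * 1.8^1 ≈ -6.53
i=2: S_2 = -3.63 * 1.8^2 ≈ -11.76
i=3: S_3 = -3.63 * 1.8^3 ≈ -21.17
i=4: S_4 = -3.63 * 1.8^4 ≈ -38.11
i=5: S_5 = -3.63 * 1.8^5 ≈ -68.59
The first 6 terms are: [-3.63, -6.53, -11.76, -21.17, -38.11, -68.59]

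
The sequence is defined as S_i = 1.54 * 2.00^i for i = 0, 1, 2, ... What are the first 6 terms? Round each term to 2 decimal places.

This is a geometric sequence.
i=0: S_0 = 1.54 * 2.0^0 = 1.54
i=1: S_1 = 1.54 * 2.0^1 = 3.08
i=2: S_2 = 1.54 * 2.0^2 = 6.16
i=3: S_3 = 1.54 * 2.0^3 = 12.32
i=4: S_4 = 1.54 * 2.0^4 = 24.64
i=5: S_5 = 1.54 * 2.0^5 = 49.28
The first 6 terms are: [1.54, 3.08, 6.16, 12.32, 24.64, 49.28]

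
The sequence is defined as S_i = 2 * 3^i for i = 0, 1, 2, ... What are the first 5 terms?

This is a geometric sequence.
i=0: S_0 = 2 * 3^0 = 2
i=1: S_1 = 2 * 3^1 = 6
i=2: S_2 = 2 * 3^2 = 18
i=3: S_3 = 2 * 3^3 = 54
i=4: S_4 = 2 * 3^4 = 162
The first 5 terms are: [2, 6, 18, 54, 162]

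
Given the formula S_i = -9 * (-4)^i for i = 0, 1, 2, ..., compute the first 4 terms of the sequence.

This is a geometric sequence.
i=0: S_0 = -9 * (-4)^0 = -9
i=1: S_1 = -9 * (-4)^1 = 36
i=2: S_2 = -9 * (-4)^2 = -144
i=3: S_3 = -9 * (-4)^3 = 576
The first 4 terms are: [-9, 36, -144, 576]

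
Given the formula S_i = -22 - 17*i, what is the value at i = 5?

S_5 = -22 + -17*5 = -22 + -85 = -107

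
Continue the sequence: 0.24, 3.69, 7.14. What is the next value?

Differences: 3.69 - 0.24 = 3.45
This is an arithmetic sequence with common difference d = 3.45.
Next term = 7.14 + 3.45 = 10.59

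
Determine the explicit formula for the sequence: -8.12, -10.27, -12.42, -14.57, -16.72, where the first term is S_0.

Check differences: -10.27 - -8.12 = -2.15
-12.42 - -10.27 = -2.15
Common difference d = -2.15.
First term a = -8.12.
Formula: S_i = -8.12 - 2.15*i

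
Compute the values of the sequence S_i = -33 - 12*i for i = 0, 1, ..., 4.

This is an arithmetic sequence.
i=0: S_0 = -33 + -12*0 = -33
i=1: S_1 = -33 + -12*1 = -45
i=2: S_2 = -33 + -12*2 = -57
i=3: S_3 = -33 + -12*3 = -69
i=4: S_4 = -33 + -12*4 = -81
The first 5 terms are: [-33, -45, -57, -69, -81]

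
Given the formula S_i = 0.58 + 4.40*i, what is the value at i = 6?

S_6 = 0.58 + 4.4*6 = 0.58 + 26.4 = 26.98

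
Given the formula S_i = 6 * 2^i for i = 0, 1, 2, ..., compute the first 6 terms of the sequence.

This is a geometric sequence.
i=0: S_0 = 6 * 2^0 = 6
i=1: S_1 = 6 * 2^1 = 12
i=2: S_2 = 6 * 2^2 = 24
i=3: S_3 = 6 * 2^3 = 48
i=4: S_4 = 6 * 2^4 = 96
i=5: S_5 = 6 * 2^5 = 192
The first 6 terms are: [6, 12, 24, 48, 96, 192]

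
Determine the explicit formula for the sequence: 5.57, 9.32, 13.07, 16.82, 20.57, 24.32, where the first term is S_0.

Check differences: 9.32 - 5.57 = 3.75
13.07 - 9.32 = 3.75
Common difference d = 3.75.
First term a = 5.57.
Formula: S_i = 5.57 + 3.75*i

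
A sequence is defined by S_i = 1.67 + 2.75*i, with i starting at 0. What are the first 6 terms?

This is an arithmetic sequence.
i=0: S_0 = 1.67 + 2.75*0 = 1.67
i=1: S_1 = 1.67 + 2.75*1 = 4.42
i=2: S_2 = 1.67 + 2.75*2 = 7.17
i=3: S_3 = 1.67 + 2.75*3 = 9.92
i=4: S_4 = 1.67 + 2.75*4 = 12.67
i=5: S_5 = 1.67 + 2.75*5 = 15.42
The first 6 terms are: [1.67, 4.42, 7.17, 9.92, 12.67, 15.42]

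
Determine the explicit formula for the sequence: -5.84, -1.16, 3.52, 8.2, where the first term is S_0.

Check differences: -1.16 - -5.84 = 4.68
3.52 - -1.16 = 4.68
Common difference d = 4.68.
First term a = -5.84.
Formula: S_i = -5.84 + 4.68*i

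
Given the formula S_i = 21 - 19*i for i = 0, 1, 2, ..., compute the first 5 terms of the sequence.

This is an arithmetic sequence.
i=0: S_0 = 21 + -19*0 = 21
i=1: S_1 = 21 + -19*1 = 2
i=2: S_2 = 21 + -19*2 = -17
i=3: S_3 = 21 + -19*3 = -36
i=4: S_4 = 21 + -19*4 = -55
The first 5 terms are: [21, 2, -17, -36, -55]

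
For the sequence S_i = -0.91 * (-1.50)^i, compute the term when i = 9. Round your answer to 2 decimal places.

S_9 = -0.91 * (-1.5)^9 ≈ -0.91 * -38.4434 ≈ 34.98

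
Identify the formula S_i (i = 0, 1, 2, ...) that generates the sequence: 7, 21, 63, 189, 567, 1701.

Check ratios: 21 / 7 = 3.0
Common ratio r = 3.
First term a = 7.
Formula: S_i = 7 * 3^i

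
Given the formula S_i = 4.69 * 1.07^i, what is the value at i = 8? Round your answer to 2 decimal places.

S_8 = 4.69 * 1.07^8 ≈ 4.69 * 1.7182 ≈ 8.06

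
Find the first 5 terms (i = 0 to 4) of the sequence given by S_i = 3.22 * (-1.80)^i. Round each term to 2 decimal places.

This is a geometric sequence.
i=0: S_0 = 3.22 * (-1.8)^0 = 3.22
i=1: S_1 = 3.22 * (-1.8)^1 ≈ -5.8
i=2: S_2 = 3.22 * (-1.8)^2 ≈ 10.43
i=3: S_3 = 3.22 * (-1.8)^3 ≈ -18.78
i=4: S_4 = 3.22 * (-1.8)^4 ≈ 33.8
The first 5 terms are: [3.22, -5.8, 10.43, -18.78, 33.8]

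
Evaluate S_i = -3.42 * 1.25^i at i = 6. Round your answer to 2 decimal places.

S_6 = -3.42 * 1.25^6 ≈ -3.42 * 3.8147 ≈ -13.05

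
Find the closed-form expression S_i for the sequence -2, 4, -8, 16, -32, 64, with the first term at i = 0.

Check ratios: 4 / -2 = -2.0
Common ratio r = -2.
First term a = -2.
Formula: S_i = -2 * (-2)^i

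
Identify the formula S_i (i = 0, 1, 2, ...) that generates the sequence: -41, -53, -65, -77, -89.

Check differences: -53 - -41 = -12
-65 - -53 = -12
Common difference d = -12.
First term a = -41.
Formula: S_i = -41 - 12*i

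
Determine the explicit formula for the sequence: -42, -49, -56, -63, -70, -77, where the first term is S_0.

Check differences: -49 - -42 = -7
-56 - -49 = -7
Common difference d = -7.
First term a = -42.
Formula: S_i = -42 - 7*i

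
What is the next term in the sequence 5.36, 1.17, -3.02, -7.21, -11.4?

Differences: 1.17 - 5.36 = -4.19
This is an arithmetic sequence with common difference d = -4.19.
Next term = -11.4 + -4.19 = -15.59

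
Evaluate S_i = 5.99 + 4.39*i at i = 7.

S_7 = 5.99 + 4.39*7 = 5.99 + 30.73 = 36.72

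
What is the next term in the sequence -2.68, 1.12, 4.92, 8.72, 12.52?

Differences: 1.12 - -2.68 = 3.8
This is an arithmetic sequence with common difference d = 3.8.
Next term = 12.52 + 3.8 = 16.32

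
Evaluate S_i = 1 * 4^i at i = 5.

S_5 = 1 * 4^5 = 1 * 1024 = 1024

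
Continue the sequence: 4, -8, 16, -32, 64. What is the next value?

Ratios: -8 / 4 = -2.0
This is a geometric sequence with common ratio r = -2.
Next term = 64 * -2 = -128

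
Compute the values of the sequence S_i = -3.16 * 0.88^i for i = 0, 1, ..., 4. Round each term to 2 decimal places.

This is a geometric sequence.
i=0: S_0 = -3.16 * 0.88^0 = -3.16
i=1: S_1 = -3.16 * 0.88^1 ≈ -2.78
i=2: S_2 = -3.16 * 0.88^2 ≈ -2.45
i=3: S_3 = -3.16 * 0.88^3 ≈ -2.15
i=4: S_4 = -3.16 * 0.88^4 ≈ -1.9
The first 5 terms are: [-3.16, -2.78, -2.45, -2.15, -1.9]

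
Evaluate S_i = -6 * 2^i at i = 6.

S_6 = -6 * 2^6 = -6 * 64 = -384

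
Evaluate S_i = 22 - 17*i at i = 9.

S_9 = 22 + -17*9 = 22 + -153 = -131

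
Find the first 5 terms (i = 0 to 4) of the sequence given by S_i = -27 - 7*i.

This is an arithmetic sequence.
i=0: S_0 = -27 + -7*0 = -27
i=1: S_1 = -27 + -7*1 = -34
i=2: S_2 = -27 + -7*2 = -41
i=3: S_3 = -27 + -7*3 = -48
i=4: S_4 = -27 + -7*4 = -55
The first 5 terms are: [-27, -34, -41, -48, -55]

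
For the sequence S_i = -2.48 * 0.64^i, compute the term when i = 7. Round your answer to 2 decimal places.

S_7 = -2.48 * 0.64^7 ≈ -2.48 * 0.044 ≈ -0.11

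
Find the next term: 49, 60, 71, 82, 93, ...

Differences: 60 - 49 = 11
This is an arithmetic sequence with common difference d = 11.
Next term = 93 + 11 = 104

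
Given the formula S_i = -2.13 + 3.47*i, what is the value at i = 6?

S_6 = -2.13 + 3.47*6 = -2.13 + 20.82 = 18.69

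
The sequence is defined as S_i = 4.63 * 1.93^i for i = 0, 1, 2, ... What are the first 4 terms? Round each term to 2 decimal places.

This is a geometric sequence.
i=0: S_0 = 4.63 * 1.93^0 = 4.63
i=1: S_1 = 4.63 * 1.93^1 ≈ 8.94
i=2: S_2 = 4.63 * 1.93^2 ≈ 17.25
i=3: S_3 = 4.63 * 1.93^3 ≈ 33.29
The first 4 terms are: [4.63, 8.94, 17.25, 33.29]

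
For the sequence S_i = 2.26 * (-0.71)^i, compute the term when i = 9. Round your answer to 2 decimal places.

S_9 = 2.26 * (-0.71)^9 ≈ 2.26 * -0.0458 ≈ -0.1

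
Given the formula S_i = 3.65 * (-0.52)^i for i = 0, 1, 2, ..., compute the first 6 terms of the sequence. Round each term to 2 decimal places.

This is a geometric sequence.
i=0: S_0 = 3.65 * (-0.52)^0 = 3.65
i=1: S_1 = 3.65 * (-0.52)^1 ≈ -1.9
i=2: S_2 = 3.65 * (-0.52)^2 ≈ 0.99
i=3: S_3 = 3.65 * (-0.52)^3 ≈ -0.51
i=4: S_4 = 3.65 * (-0.52)^4 ≈ 0.27
i=5: S_5 = 3.65 * (-0.52)^5 ≈ -0.14
The first 6 terms are: [3.65, -1.9, 0.99, -0.51, 0.27, -0.14]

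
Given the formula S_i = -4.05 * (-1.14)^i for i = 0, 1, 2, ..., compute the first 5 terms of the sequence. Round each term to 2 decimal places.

This is a geometric sequence.
i=0: S_0 = -4.05 * (-1.14)^0 = -4.05
i=1: S_1 = -4.05 * (-1.14)^1 ≈ 4.62
i=2: S_2 = -4.05 * (-1.14)^2 ≈ -5.26
i=3: S_3 = -4.05 * (-1.14)^3 ≈ 6.0
i=4: S_4 = -4.05 * (-1.14)^4 ≈ -6.84
The first 5 terms are: [-4.05, 4.62, -5.26, 6.0, -6.84]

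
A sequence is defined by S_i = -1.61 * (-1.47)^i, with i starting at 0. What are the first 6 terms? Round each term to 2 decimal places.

This is a geometric sequence.
i=0: S_0 = -1.61 * (-1.47)^0 = -1.61
i=1: S_1 = -1.61 * (-1.47)^1 ≈ 2.37
i=2: S_2 = -1.61 * (-1.47)^2 ≈ -3.48
i=3: S_3 = -1.61 * (-1.47)^3 ≈ 5.11
i=4: S_4 = -1.61 * (-1.47)^4 ≈ -7.52
i=5: S_5 = -1.61 * (-1.47)^5 ≈ 11.05
The first 6 terms are: [-1.61, 2.37, -3.48, 5.11, -7.52, 11.05]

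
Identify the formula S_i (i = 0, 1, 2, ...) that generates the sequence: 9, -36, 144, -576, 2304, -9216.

Check ratios: -36 / 9 = -4.0
Common ratio r = -4.
First term a = 9.
Formula: S_i = 9 * (-4)^i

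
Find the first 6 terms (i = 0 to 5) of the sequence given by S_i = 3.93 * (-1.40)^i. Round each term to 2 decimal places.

This is a geometric sequence.
i=0: S_0 = 3.93 * (-1.4)^0 = 3.93
i=1: S_1 = 3.93 * (-1.4)^1 ≈ -5.5
i=2: S_2 = 3.93 * (-1.4)^2 ≈ 7.7
i=3: S_3 = 3.93 * (-1.4)^3 ≈ -10.78
i=4: S_4 = 3.93 * (-1.4)^4 ≈ 15.1
i=5: S_5 = 3.93 * (-1.4)^5 ≈ -21.14
The first 6 terms are: [3.93, -5.5, 7.7, -10.78, 15.1, -21.14]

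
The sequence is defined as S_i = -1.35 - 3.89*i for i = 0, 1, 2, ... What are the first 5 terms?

This is an arithmetic sequence.
i=0: S_0 = -1.35 + -3.89*0 = -1.35
i=1: S_1 = -1.35 + -3.89*1 = -5.24
i=2: S_2 = -1.35 + -3.89*2 = -9.13
i=3: S_3 = -1.35 + -3.89*3 = -13.02
i=4: S_4 = -1.35 + -3.89*4 = -16.91
The first 5 terms are: [-1.35, -5.24, -9.13, -13.02, -16.91]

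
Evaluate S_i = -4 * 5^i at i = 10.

S_10 = -4 * 5^10 = -4 * 9765625 = -39062500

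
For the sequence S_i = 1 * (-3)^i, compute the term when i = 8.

S_8 = 1 * (-3)^8 = 1 * 6561 = 6561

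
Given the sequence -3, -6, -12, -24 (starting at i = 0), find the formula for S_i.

Check ratios: -6 / -3 = 2.0
Common ratio r = 2.
First term a = -3.
Formula: S_i = -3 * 2^i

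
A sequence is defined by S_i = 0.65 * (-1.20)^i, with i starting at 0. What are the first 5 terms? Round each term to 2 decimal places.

This is a geometric sequence.
i=0: S_0 = 0.65 * (-1.2)^0 = 0.65
i=1: S_1 = 0.65 * (-1.2)^1 = -0.78
i=2: S_2 = 0.65 * (-1.2)^2 ≈ 0.94
i=3: S_3 = 0.65 * (-1.2)^3 ≈ -1.12
i=4: S_4 = 0.65 * (-1.2)^4 ≈ 1.35
The first 5 terms are: [0.65, -0.78, 0.94, -1.12, 1.35]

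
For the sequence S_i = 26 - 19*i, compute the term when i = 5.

S_5 = 26 + -19*5 = 26 + -95 = -69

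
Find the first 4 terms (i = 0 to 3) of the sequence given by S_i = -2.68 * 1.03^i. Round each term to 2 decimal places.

This is a geometric sequence.
i=0: S_0 = -2.68 * 1.03^0 = -2.68
i=1: S_1 = -2.68 * 1.03^1 ≈ -2.76
i=2: S_2 = -2.68 * 1.03^2 ≈ -2.84
i=3: S_3 = -2.68 * 1.03^3 ≈ -2.93
The first 4 terms are: [-2.68, -2.76, -2.84, -2.93]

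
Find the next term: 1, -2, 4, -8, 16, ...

Ratios: -2 / 1 = -2.0
This is a geometric sequence with common ratio r = -2.
Next term = 16 * -2 = -32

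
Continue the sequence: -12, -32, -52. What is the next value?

Differences: -32 - -12 = -20
This is an arithmetic sequence with common difference d = -20.
Next term = -52 + -20 = -72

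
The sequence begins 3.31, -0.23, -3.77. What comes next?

Differences: -0.23 - 3.31 = -3.54
This is an arithmetic sequence with common difference d = -3.54.
Next term = -3.77 + -3.54 = -7.31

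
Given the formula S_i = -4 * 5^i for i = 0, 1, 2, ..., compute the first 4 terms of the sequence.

This is a geometric sequence.
i=0: S_0 = -4 * 5^0 = -4
i=1: S_1 = -4 * 5^1 = -20
i=2: S_2 = -4 * 5^2 = -100
i=3: S_3 = -4 * 5^3 = -500
The first 4 terms are: [-4, -20, -100, -500]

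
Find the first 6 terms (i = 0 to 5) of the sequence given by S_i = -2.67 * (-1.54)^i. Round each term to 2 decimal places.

This is a geometric sequence.
i=0: S_0 = -2.67 * (-1.54)^0 = -2.67
i=1: S_1 = -2.67 * (-1.54)^1 ≈ 4.11
i=2: S_2 = -2.67 * (-1.54)^2 ≈ -6.33
i=3: S_3 = -2.67 * (-1.54)^3 ≈ 9.75
i=4: S_4 = -2.67 * (-1.54)^4 ≈ -15.02
i=5: S_5 = -2.67 * (-1.54)^5 ≈ 23.13
The first 6 terms are: [-2.67, 4.11, -6.33, 9.75, -15.02, 23.13]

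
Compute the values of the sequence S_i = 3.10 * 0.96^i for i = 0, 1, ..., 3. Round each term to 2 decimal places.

This is a geometric sequence.
i=0: S_0 = 3.1 * 0.96^0 = 3.1
i=1: S_1 = 3.1 * 0.96^1 ≈ 2.98
i=2: S_2 = 3.1 * 0.96^2 ≈ 2.86
i=3: S_3 = 3.1 * 0.96^3 ≈ 2.74
The first 4 terms are: [3.1, 2.98, 2.86, 2.74]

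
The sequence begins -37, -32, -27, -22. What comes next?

Differences: -32 - -37 = 5
This is an arithmetic sequence with common difference d = 5.
Next term = -22 + 5 = -17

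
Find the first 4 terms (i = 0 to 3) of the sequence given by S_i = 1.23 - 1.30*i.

This is an arithmetic sequence.
i=0: S_0 = 1.23 + -1.3*0 = 1.23
i=1: S_1 = 1.23 + -1.3*1 = -0.07
i=2: S_2 = 1.23 + -1.3*2 = -1.37
i=3: S_3 = 1.23 + -1.3*3 = -2.67
The first 4 terms are: [1.23, -0.07, -1.37, -2.67]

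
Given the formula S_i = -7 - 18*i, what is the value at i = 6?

S_6 = -7 + -18*6 = -7 + -108 = -115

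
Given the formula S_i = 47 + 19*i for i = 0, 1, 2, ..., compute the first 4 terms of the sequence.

This is an arithmetic sequence.
i=0: S_0 = 47 + 19*0 = 47
i=1: S_1 = 47 + 19*1 = 66
i=2: S_2 = 47 + 19*2 = 85
i=3: S_3 = 47 + 19*3 = 104
The first 4 terms are: [47, 66, 85, 104]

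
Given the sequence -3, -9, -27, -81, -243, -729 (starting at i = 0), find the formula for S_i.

Check ratios: -9 / -3 = 3.0
Common ratio r = 3.
First term a = -3.
Formula: S_i = -3 * 3^i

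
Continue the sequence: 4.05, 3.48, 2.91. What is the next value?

Differences: 3.48 - 4.05 = -0.57
This is an arithmetic sequence with common difference d = -0.57.
Next term = 2.91 + -0.57 = 2.34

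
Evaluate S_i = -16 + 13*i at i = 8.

S_8 = -16 + 13*8 = -16 + 104 = 88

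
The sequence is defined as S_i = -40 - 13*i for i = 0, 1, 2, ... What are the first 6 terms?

This is an arithmetic sequence.
i=0: S_0 = -40 + -13*0 = -40
i=1: S_1 = -40 + -13*1 = -53
i=2: S_2 = -40 + -13*2 = -66
i=3: S_3 = -40 + -13*3 = -79
i=4: S_4 = -40 + -13*4 = -92
i=5: S_5 = -40 + -13*5 = -105
The first 6 terms are: [-40, -53, -66, -79, -92, -105]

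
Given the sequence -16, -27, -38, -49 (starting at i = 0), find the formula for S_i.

Check differences: -27 - -16 = -11
-38 - -27 = -11
Common difference d = -11.
First term a = -16.
Formula: S_i = -16 - 11*i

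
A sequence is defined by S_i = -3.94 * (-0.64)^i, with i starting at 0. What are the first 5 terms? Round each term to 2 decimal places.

This is a geometric sequence.
i=0: S_0 = -3.94 * (-0.64)^0 = -3.94
i=1: S_1 = -3.94 * (-0.64)^1 ≈ 2.52
i=2: S_2 = -3.94 * (-0.64)^2 ≈ -1.61
i=3: S_3 = -3.94 * (-0.64)^3 ≈ 1.03
i=4: S_4 = -3.94 * (-0.64)^4 ≈ -0.66
The first 5 terms are: [-3.94, 2.52, -1.61, 1.03, -0.66]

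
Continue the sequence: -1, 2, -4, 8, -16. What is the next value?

Ratios: 2 / -1 = -2.0
This is a geometric sequence with common ratio r = -2.
Next term = -16 * -2 = 32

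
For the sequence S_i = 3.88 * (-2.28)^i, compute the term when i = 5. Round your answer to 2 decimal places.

S_5 = 3.88 * (-2.28)^5 ≈ 3.88 * -61.6133 ≈ -239.06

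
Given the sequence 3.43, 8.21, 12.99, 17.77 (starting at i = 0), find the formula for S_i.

Check differences: 8.21 - 3.43 = 4.78
12.99 - 8.21 = 4.78
Common difference d = 4.78.
First term a = 3.43.
Formula: S_i = 3.43 + 4.78*i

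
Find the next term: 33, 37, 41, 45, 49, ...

Differences: 37 - 33 = 4
This is an arithmetic sequence with common difference d = 4.
Next term = 49 + 4 = 53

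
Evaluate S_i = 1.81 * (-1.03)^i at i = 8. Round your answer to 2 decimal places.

S_8 = 1.81 * (-1.03)^8 ≈ 1.81 * 1.2668 ≈ 2.29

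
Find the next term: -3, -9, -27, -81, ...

Ratios: -9 / -3 = 3.0
This is a geometric sequence with common ratio r = 3.
Next term = -81 * 3 = -243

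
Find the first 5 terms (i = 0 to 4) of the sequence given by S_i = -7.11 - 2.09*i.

This is an arithmetic sequence.
i=0: S_0 = -7.11 + -2.09*0 = -7.11
i=1: S_1 = -7.11 + -2.09*1 = -9.2
i=2: S_2 = -7.11 + -2.09*2 = -11.29
i=3: S_3 = -7.11 + -2.09*3 = -13.38
i=4: S_4 = -7.11 + -2.09*4 = -15.47
The first 5 terms are: [-7.11, -9.2, -11.29, -13.38, -15.47]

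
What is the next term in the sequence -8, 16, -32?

Ratios: 16 / -8 = -2.0
This is a geometric sequence with common ratio r = -2.
Next term = -32 * -2 = 64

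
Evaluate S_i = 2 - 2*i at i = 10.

S_10 = 2 + -2*10 = 2 + -20 = -18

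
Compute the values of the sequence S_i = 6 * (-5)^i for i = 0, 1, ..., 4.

This is a geometric sequence.
i=0: S_0 = 6 * (-5)^0 = 6
i=1: S_1 = 6 * (-5)^1 = -30
i=2: S_2 = 6 * (-5)^2 = 150
i=3: S_3 = 6 * (-5)^3 = -750
i=4: S_4 = 6 * (-5)^4 = 3750
The first 5 terms are: [6, -30, 150, -750, 3750]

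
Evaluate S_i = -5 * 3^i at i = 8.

S_8 = -5 * 3^8 = -5 * 6561 = -32805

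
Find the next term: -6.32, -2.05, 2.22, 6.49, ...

Differences: -2.05 - -6.32 = 4.27
This is an arithmetic sequence with common difference d = 4.27.
Next term = 6.49 + 4.27 = 10.76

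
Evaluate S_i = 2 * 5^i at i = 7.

S_7 = 2 * 5^7 = 2 * 78125 = 156250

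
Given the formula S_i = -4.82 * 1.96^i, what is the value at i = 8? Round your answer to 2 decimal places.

S_8 = -4.82 * 1.96^8 ≈ -4.82 * 217.7953 ≈ -1049.77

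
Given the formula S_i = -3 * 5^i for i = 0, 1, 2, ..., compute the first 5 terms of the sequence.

This is a geometric sequence.
i=0: S_0 = -3 * 5^0 = -3
i=1: S_1 = -3 * 5^1 = -15
i=2: S_2 = -3 * 5^2 = -75
i=3: S_3 = -3 * 5^3 = -375
i=4: S_4 = -3 * 5^4 = -1875
The first 5 terms are: [-3, -15, -75, -375, -1875]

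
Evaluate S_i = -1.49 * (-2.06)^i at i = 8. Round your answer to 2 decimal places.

S_8 = -1.49 * (-2.06)^8 ≈ -1.49 * 324.2931 ≈ -483.2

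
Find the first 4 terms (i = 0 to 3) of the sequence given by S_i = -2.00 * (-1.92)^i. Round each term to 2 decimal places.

This is a geometric sequence.
i=0: S_0 = -2.0 * (-1.92)^0 = -2.0
i=1: S_1 = -2.0 * (-1.92)^1 = 3.84
i=2: S_2 = -2.0 * (-1.92)^2 ≈ -7.37
i=3: S_3 = -2.0 * (-1.92)^3 ≈ 14.16
The first 4 terms are: [-2.0, 3.84, -7.37, 14.16]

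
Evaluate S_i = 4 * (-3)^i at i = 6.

S_6 = 4 * (-3)^6 = 4 * 729 = 2916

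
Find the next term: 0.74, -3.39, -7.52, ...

Differences: -3.39 - 0.74 = -4.13
This is an arithmetic sequence with common difference d = -4.13.
Next term = -7.52 + -4.13 = -11.65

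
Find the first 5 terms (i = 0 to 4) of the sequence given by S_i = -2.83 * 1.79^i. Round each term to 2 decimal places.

This is a geometric sequence.
i=0: S_0 = -2.83 * 1.79^0 = -2.83
i=1: S_1 = -2.83 * 1.79^1 ≈ -5.07
i=2: S_2 = -2.83 * 1.79^2 ≈ -9.07
i=3: S_3 = -2.83 * 1.79^3 ≈ -16.23
i=4: S_4 = -2.83 * 1.79^4 ≈ -29.05
The first 5 terms are: [-2.83, -5.07, -9.07, -16.23, -29.05]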